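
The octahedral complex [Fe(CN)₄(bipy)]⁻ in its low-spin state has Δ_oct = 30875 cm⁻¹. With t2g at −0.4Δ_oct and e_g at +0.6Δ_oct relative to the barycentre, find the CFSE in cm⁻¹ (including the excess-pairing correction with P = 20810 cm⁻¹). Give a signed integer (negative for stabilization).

Ligand charges: 4×(-1) from CN⁻ and 1×(+0) from bipy sum to -4; with overall charge -1, Fe is +3.
Fe is in group 8, so Fe³⁺ is d⁵ (8 − 3 = 5).
Configuration: t2g^5 e_g^0.
Orbital CFSE = 5(-0.4) + 0(0.6) = -2.0Δ_oct = -2.0 × 30875 = -61750 cm⁻¹.
Pairing penalty: 2 pairs vs 0 in the high-spin reference → 2 extra × P = 41620 cm⁻¹.
Overall CFSE = -61750 + 41620 = -20130 cm⁻¹.

-20130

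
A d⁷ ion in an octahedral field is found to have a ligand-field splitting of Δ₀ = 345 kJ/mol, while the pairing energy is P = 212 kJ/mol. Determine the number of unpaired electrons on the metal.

Here Δ₀ > P (345 > 212), so the low-spin state is favoured.
Configuration: t₂g⁶ eg¹.
Unpaired electrons: 1.

1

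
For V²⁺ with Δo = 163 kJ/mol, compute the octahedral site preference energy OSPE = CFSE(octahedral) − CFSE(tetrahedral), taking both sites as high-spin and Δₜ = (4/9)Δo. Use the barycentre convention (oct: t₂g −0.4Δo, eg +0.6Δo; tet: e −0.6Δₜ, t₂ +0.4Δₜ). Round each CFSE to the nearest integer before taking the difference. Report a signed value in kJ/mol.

-138

Group 5 minus oxidation state +2 gives a d³ configuration for V²⁺.
Octahedral (high-spin): t₂g³ eg⁰, CFSE = 3(−0.4) + 0(+0.6) = -1.2Δo = -1.2 × 163 = -196 kJ/mol.
In a tetrahedral site the filling is e² t₂¹: CFSE(tet) = -0.8Δₜ = -0.8 × (4/9)(163) = -58 kJ/mol.
Subtracting, OSPE = -196 − (-58) = -138 kJ/mol.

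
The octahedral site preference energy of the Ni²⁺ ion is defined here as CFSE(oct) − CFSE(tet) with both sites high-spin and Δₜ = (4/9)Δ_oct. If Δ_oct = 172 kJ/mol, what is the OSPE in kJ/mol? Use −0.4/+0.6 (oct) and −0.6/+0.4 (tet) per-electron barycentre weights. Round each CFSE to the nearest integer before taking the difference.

-145

Ni is in group 10, so Ni²⁺ is d⁸ (10 − 2 = 8).
Octahedral high-spin t₂g⁶ eg²: CFSE = -1.2 × 172 = -206 kJ/mol.
In a tetrahedral site the filling is e⁴ t₂⁴: CFSE(tet) = -0.8Δₜ = -0.8 × (4/9)(172) = -61 kJ/mol.
Subtracting, OSPE = -206 − (-61) = -145 kJ/mol.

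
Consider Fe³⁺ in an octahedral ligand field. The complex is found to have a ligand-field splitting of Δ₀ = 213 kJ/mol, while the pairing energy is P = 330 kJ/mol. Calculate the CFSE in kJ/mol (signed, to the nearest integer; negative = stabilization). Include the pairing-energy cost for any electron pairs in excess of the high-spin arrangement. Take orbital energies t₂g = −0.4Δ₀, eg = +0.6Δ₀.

0

Fe is in group 8, so Fe³⁺ is d⁵ (8 − 3 = 5).
Here Δ₀ < P (213 < 330), so the high-spin state is favoured.
Configuration: t₂g³ eg².
Orbital CFSE = 0.0Δ₀ = 0.0 × 213 = 0 kJ/mol.
High-spin has no excess pairs, so no pairing correction applies.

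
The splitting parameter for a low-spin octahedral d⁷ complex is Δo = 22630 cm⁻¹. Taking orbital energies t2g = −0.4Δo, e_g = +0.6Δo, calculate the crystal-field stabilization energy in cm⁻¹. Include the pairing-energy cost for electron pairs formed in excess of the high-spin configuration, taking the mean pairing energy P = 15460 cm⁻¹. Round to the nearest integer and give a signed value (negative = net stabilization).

The d⁷ electrons fill as t2g^6 e_g^1.
The orbital stabilization is -1.8Δo = -1.8 × 22630 = -40734 cm⁻¹.
Relative to high-spin t2g^5 e_g^2 (2 paired), the low-spin configuration has 1 additional pair, contributing +1 × 15460 = +15460 cm⁻¹.
Combining: -40734 + 15460 = -25274 cm⁻¹.

-25274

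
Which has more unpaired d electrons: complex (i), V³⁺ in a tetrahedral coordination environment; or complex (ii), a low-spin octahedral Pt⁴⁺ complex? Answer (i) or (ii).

(i): V sits in group 5; removing 3 electrons leaves V³⁺ with 5 − 3 = 2 d electrons; With tetrahedral geometry the complex is necessarily high-spin; e^2 t2^0 → 2 unpaired.
(ii): Pt⁴⁺: group 10, so d-count = 10 − 4 = 6; t₂g⁶ eg⁰ → 0 unpaired.
So (i) has more unpaired electrons.

(i)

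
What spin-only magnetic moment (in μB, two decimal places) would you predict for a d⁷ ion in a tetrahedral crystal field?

3.87 μB

Tetrahedral fields are weak (Δₜ ≈ 4/9 Δₒ), so electrons fill high-spin.
Configuration: e^4 t2^3 → 3 unpaired electrons.
μ(spin-only) = √[3(3+2)] = √15 ≈ 3.87 μB.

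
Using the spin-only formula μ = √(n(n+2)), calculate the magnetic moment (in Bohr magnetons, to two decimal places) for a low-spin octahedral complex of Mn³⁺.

2.83 Bohr magnetons

Mn³⁺: group 7, so d-count = 7 − 3 = 4.
Configuration: t2g^4 e_g^0 → 2 unpaired electrons.
μ(spin-only) = √[2(2+2)] = √8 ≈ 2.83 Bohr magnetons.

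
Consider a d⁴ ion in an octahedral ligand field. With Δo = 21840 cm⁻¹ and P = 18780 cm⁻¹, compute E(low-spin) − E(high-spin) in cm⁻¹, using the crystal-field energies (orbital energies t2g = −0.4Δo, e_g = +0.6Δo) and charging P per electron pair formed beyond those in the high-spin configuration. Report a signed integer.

High-spin d⁴ fills as t2g^3 e_g^1 with CFSE 3(−0.4) + 1(+0.6) = -0.6Δo = -13104 cm⁻¹.
For low-spin the configuration is t2g^4 e_g^0: orbital energy -1.6 × 21840 = -34944 cm⁻¹, and 1 additional pair relative to high-spin adds 18780 cm⁻¹, giving -16164 cm⁻¹.
The difference is -16164 − (-13104) = -3060 cm⁻¹, so low-spin lies lower.

-3060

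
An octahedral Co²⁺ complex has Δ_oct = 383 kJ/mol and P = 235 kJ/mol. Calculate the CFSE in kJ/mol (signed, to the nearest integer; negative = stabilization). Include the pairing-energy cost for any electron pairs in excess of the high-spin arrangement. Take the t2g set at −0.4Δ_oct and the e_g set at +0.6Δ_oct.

Co²⁺: group 9, so d-count = 9 − 2 = 7.
With Δ_oct > P the complex is low-spin.
Configuration: t2g^6 e_g^1.
Orbital CFSE = -1.8Δ_oct = -1.8 × 383 = -689 kJ/mol.
Excess pairs vs high-spin: 3 − 2 = 1; pairing cost = +235 kJ/mol.
Net CFSE = -689 + 235 = -454 kJ/mol.

-454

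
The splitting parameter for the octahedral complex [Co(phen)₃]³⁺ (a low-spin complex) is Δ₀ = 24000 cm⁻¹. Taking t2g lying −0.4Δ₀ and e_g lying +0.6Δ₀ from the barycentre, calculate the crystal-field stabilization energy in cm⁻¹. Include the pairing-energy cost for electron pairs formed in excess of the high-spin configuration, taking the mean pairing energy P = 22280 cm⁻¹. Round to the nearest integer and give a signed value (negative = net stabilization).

-13040

phen is neutral, so the +3 overall charge sits on Co: oxidation state +3.
Co³⁺: group 9, so d-count = 9 − 3 = 6.
Configuration: t2g^6 e_g^0.
CFSE(orbital) = 6×(-0.4Δ₀) + 0×(0.6Δ₀) = -2.4Δ₀; with Δ₀ = 24000 cm⁻¹ that is -57600 cm⁻¹.
Relative to high-spin t2g^4 e_g^2 (1 paired), the low-spin configuration has 2 additional pairs, contributing +2 × 22280 = +44560 cm⁻¹.
Net CFSE = -57600 + 44560 = -13040 cm⁻¹.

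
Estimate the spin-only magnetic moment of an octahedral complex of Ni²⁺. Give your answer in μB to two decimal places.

Ni²⁺: group 10, so d-count = 10 − 2 = 8.
For octahedral d⁸ the high- and low-spin configurations coincide.
Configuration: t2g^6 e_g^2 → 2 unpaired electrons.
μ(spin-only) = √[2(2+2)] = √8 ≈ 2.83 μB.

2.83 μB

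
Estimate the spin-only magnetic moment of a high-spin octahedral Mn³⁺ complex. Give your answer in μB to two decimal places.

Mn is in group 7, so Mn³⁺ is d⁴ (7 − 3 = 4).
Configuration: t₂g³ eg¹ → 4 unpaired electrons.
μ(spin-only) = √[4(4+2)] = √24 ≈ 4.90 μB.

4.90 μB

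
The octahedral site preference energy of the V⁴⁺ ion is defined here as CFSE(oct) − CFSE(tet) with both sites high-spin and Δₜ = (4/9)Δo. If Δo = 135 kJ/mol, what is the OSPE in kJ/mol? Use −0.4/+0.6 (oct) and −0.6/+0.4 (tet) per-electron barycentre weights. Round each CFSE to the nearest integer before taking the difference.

-18

V⁴⁺: group 5, so d-count = 5 − 4 = 1.
Octahedral (high-spin): t₂g¹ eg⁰, CFSE = 1(−0.4) + 0(+0.6) = -0.4Δo = -0.4 × 135 = -54 kJ/mol.
Tetrahedral e¹ t₂⁰ gives -0.6Δₜ = -0.6 × (4/9) × 135 = -36 kJ/mol.
Subtracting, OSPE = -54 − (-36) = -18 kJ/mol.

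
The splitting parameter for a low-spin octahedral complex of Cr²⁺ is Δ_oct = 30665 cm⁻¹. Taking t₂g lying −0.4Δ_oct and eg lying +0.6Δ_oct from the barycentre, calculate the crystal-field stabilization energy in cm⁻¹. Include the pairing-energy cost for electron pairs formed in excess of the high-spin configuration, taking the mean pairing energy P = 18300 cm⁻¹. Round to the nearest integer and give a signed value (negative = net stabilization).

Cr²⁺: group 6, so d-count = 6 − 2 = 4.
Configuration: t₂g⁴ eg⁰.
The orbital stabilization is -1.6Δ_oct = -1.6 × 30665 = -49064 cm⁻¹.
Relative to high-spin t₂g³ eg¹ (0 paired), the low-spin configuration has 1 additional pair, contributing +1 × 18300 = +18300 cm⁻¹.
Combining: -49064 + 18300 = -30764 cm⁻¹.

-30764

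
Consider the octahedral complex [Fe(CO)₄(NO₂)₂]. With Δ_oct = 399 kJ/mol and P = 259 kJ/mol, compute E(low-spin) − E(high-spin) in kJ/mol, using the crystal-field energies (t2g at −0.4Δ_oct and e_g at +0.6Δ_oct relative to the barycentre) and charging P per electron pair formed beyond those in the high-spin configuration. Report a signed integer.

-280

Ligand charges: 4×(+0) from CO and 2×(-1) from NO₂⁻ sum to -2; with overall charge +0, Fe is +2.
Fe²⁺: group 8, so d-count = 8 − 2 = 6.
In the high-spin limit (t2g^4 e_g^2) the orbital term is -0.4Δ_oct = -160 kJ/mol, with no excess pairing.
For low-spin the configuration is t2g^6 e_g^0: orbital energy -2.4 × 399 = -958 kJ/mol, and 2 additional pairs relative to high-spin add 518 kJ/mol, giving -440 kJ/mol.
E(LS) − E(HS) = -440 − (-160) = -280 kJ/mol.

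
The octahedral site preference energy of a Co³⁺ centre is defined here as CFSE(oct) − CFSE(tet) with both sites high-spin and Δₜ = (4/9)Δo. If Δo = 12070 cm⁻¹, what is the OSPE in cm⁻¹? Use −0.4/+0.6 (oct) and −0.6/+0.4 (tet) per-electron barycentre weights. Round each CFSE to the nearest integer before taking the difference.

Co sits in group 9; removing 3 electrons leaves Co³⁺ with 9 − 3 = 6 d electrons.
Octahedral (high-spin): t2g^4 e_g^2, CFSE = 4(−0.4) + 2(+0.6) = -0.4Δo = -0.4 × 12070 = -4828 cm⁻¹.
Tetrahedral: e^3 t2^3, CFSE = 3(−0.6) + 3(+0.4) = -0.6Δₜ = -0.6 × (4/9) × 12070 = -3219 cm⁻¹.
OSPE = CFSE(oct) − CFSE(tet) = -4828 − (-3219) = -1609 cm⁻¹.

-1609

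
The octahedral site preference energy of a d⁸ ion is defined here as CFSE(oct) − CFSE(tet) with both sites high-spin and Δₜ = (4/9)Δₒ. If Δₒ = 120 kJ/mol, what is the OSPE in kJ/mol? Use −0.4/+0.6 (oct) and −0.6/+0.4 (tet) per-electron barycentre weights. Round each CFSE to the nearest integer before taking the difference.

-101

Octahedral high-spin t2g^6 e_g^2: CFSE = -1.2 × 120 = -144 kJ/mol.
In a tetrahedral site the filling is e^4 t2^4: CFSE(tet) = -0.8Δₜ = -0.8 × (4/9)(120) = -43 kJ/mol.
OSPE = CFSE(oct) − CFSE(tet) = -144 − (-43) = -101 kJ/mol.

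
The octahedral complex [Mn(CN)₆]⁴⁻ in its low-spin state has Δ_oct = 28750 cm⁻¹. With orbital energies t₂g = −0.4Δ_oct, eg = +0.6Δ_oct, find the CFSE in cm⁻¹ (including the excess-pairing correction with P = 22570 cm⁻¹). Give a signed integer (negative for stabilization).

Each CN⁻ contributes -1; 6 × (-1) = -6. With overall charge -4, Mn is in the +2 oxidation state.
Mn is in group 7, so Mn²⁺ is d⁵ (7 − 2 = 5).
Electron filling gives t₂g⁵ eg⁰.
Orbital CFSE = 5(-0.4) + 0(0.6) = -2.0Δ_oct = -2.0 × 28750 = -57500 cm⁻¹.
Relative to high-spin t₂g³ eg² (0 paired), the low-spin configuration has 2 additional pairs, contributing +2 × 22570 = +45140 cm⁻¹.
Combining: -57500 + 45140 = -12360 cm⁻¹.

-12360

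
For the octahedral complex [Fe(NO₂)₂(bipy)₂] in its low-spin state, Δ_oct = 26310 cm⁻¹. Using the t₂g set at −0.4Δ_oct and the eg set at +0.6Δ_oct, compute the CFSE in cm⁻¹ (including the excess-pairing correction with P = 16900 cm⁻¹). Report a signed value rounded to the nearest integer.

-29344

Ligand charges: 2×(-1) from NO₂⁻ and 2×(+0) from bipy sum to -2; with overall charge +0, Fe is +2.
Fe sits in group 8; removing 2 electrons leaves Fe²⁺ with 8 − 2 = 6 d electrons.
Configuration: t₂g⁶ eg⁰.
CFSE(orbital) = 6×(-0.4Δ_oct) + 0×(0.6Δ_oct) = -2.4Δ_oct; with Δ_oct = 26310 cm⁻¹ that is -63144 cm⁻¹.
High-spin d⁶ would be t₂g⁴ eg² with 1 pair; low-spin has 3, so 2 excess pairs cost +2P = +33800 cm⁻¹.
Combining: -63144 + 33800 = -29344 cm⁻¹.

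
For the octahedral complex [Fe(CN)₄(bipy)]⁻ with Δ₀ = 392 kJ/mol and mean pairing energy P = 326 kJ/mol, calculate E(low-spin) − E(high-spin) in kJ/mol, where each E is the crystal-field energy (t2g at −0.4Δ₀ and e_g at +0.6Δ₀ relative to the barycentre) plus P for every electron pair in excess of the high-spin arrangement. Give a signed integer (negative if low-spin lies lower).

-132

Ligand charges: 4×(-1) from CN⁻ and 1×(+0) from bipy sum to -4; with overall charge -1, Fe is +3.
Fe sits in group 8; removing 3 electrons leaves Fe³⁺ with 8 − 3 = 5 d electrons.
In the high-spin limit (t2g^3 e_g^2) the orbital term is 0.0Δ₀ = 0 kJ/mol, with no excess pairing.
Low-spin: t2g^5 e_g^0, orbital CFSE = -2.0Δ₀ = -784 kJ/mol; plus 2 excess pairs × P = +652 kJ/mol; total -132 kJ/mol.
Thus E(LS) − E(HS) = -132 kJ/mol.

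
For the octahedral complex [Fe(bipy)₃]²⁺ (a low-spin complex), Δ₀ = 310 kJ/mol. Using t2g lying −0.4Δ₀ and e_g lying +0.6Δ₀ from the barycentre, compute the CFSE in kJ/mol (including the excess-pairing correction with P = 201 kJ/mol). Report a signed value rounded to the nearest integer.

-342

bipy is neutral, so the +2 overall charge sits on Fe: oxidation state +2.
Group 8 minus oxidation state +2 gives a d⁶ configuration for Fe²⁺.
Electron filling gives t2g^6 e_g^0.
CFSE(orbital) = 6×(-0.4Δ₀) + 0×(0.6Δ₀) = -2.4Δ₀; with Δ₀ = 310 kJ/mol that is -744 kJ/mol.
Pairing penalty: 3 pairs vs 1 in the high-spin reference → 2 extra × P = 402 kJ/mol.
Overall CFSE = -744 + 402 = -342 kJ/mol.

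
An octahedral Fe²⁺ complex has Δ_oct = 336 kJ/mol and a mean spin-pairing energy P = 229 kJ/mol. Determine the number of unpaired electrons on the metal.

0

Fe is in group 8, so Fe²⁺ is d⁶ (8 − 2 = 6).
Δ_oct > P, so pairing is preferred: the ground state is low-spin.
Filling d⁶ accordingly: t₂g⁶ eg⁰.
Unpaired electrons: 0.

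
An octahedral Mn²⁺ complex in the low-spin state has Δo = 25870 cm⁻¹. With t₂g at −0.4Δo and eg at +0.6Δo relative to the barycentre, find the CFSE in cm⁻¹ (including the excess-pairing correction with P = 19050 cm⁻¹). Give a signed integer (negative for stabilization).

-13640

Mn is in group 7, so Mn²⁺ is d⁵ (7 − 2 = 5).
The d⁵ electrons fill as t₂g⁵ eg⁰.
CFSE(orbital) = 5×(-0.4Δo) + 0×(0.6Δo) = -2.0Δo; with Δo = 25870 cm⁻¹ that is -51740 cm⁻¹.
Relative to high-spin t₂g³ eg² (0 paired), the low-spin configuration has 2 additional pairs, contributing +2 × 19050 = +38100 cm⁻¹.
Combining: -51740 + 38100 = -13640 cm⁻¹.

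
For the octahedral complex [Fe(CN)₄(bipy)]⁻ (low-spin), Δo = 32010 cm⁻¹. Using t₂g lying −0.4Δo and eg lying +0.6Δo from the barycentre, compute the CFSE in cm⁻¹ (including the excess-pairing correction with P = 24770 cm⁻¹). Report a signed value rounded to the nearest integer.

Ligand charges: 4×(-1) from CN⁻ and 1×(+0) from bipy sum to -4; with overall charge -1, Fe is +3.
Group 8 minus oxidation state +3 gives a d⁵ configuration for Fe³⁺.
Electron filling gives t₂g⁵ eg⁰.
CFSE(orbital) = 5×(-0.4Δo) + 0×(0.6Δo) = -2.0Δo; with Δo = 32010 cm⁻¹ that is -64020 cm⁻¹.
Pairing penalty: 2 pairs vs 0 in the high-spin reference → 2 extra × P = 49540 cm⁻¹.
Net CFSE = -64020 + 49540 = -14480 cm⁻¹.

-14480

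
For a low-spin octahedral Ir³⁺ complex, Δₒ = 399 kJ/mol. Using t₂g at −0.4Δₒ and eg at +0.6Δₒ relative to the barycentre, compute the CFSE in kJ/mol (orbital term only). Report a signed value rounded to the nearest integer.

-958

Ir sits in group 9; removing 3 electrons leaves Ir³⁺ with 9 − 3 = 6 d electrons.
The d⁶ electrons fill as t₂g⁶ eg⁰.
Orbital CFSE = 6(-0.4) + 0(0.6) = -2.4Δₒ = -2.4 × 399 = -958 kJ/mol.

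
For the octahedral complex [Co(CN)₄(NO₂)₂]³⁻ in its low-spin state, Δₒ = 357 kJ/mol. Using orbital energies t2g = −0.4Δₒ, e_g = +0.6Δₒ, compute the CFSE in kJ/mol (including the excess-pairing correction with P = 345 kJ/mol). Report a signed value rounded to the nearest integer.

-167

Ligand charges: 4×(-1) from CN⁻ and 2×(-1) from NO₂⁻ sum to -6; with overall charge -3, Co is +3.
Co³⁺: group 9, so d-count = 9 − 3 = 6.
Electron filling gives t2g^6 e_g^0.
Orbital CFSE = 6(-0.4) + 0(0.6) = -2.4Δₒ = -2.4 × 357 = -857 kJ/mol.
High-spin d⁶ would be t2g^4 e_g^2 with 1 pair; low-spin has 3, so 2 excess pairs cost +2P = +690 kJ/mol.
Overall CFSE = -857 + 690 = -167 kJ/mol.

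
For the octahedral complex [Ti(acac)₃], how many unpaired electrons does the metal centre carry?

Each acac⁻ contributes -1; 3 × (-1) = -3. With overall charge +0, Ti is in the +3 oxidation state.
Ti sits in group 4; removing 3 electrons leaves Ti³⁺ with 4 − 3 = 1 d electrons.
Configuration: t₂g¹ eg⁰, giving 1 unpaired electron.

1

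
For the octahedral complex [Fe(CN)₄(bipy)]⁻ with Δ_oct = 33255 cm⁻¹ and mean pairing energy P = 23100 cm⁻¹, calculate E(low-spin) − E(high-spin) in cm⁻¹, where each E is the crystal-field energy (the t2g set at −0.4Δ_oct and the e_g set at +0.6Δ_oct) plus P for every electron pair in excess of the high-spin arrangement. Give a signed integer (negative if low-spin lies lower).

-20310

Ligand charges: 4×(-1) from CN⁻ and 1×(+0) from bipy sum to -4; with overall charge -1, Fe is +3.
Group 8 minus oxidation state +3 gives a d⁵ configuration for Fe³⁺.
In the high-spin limit (t2g^3 e_g^2) the orbital term is 0.0Δ_oct = 0 cm⁻¹, with no excess pairing.
Low-spin t2g^5 e_g^0 gives -2.0Δ_oct = -66510 cm⁻¹, but forming 2 extra pairs costs 2P = 46200 cm⁻¹, so E(LS) = -66510 + 46200 = -20310 cm⁻¹.
The difference is -20310 − (0) = -20310 cm⁻¹, so low-spin lies lower.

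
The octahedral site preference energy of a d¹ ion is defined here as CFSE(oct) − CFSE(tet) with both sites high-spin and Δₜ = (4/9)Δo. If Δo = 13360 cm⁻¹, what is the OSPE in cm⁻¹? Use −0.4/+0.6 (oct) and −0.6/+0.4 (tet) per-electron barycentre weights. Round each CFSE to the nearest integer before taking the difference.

Octahedral high-spin t₂g¹ eg⁰: CFSE = -0.4 × 13360 = -5344 cm⁻¹.
In a tetrahedral site the filling is e¹ t₂⁰: CFSE(tet) = -0.6Δₜ = -0.6 × (4/9)(13360) = -3563 cm⁻¹.
OSPE = CFSE(oct) − CFSE(tet) = -5344 − (-3563) = -1781 cm⁻¹.

-1781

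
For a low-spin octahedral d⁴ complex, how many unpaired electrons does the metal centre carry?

2

Configuration: t₂g⁴ eg⁰, giving 2 unpaired electrons.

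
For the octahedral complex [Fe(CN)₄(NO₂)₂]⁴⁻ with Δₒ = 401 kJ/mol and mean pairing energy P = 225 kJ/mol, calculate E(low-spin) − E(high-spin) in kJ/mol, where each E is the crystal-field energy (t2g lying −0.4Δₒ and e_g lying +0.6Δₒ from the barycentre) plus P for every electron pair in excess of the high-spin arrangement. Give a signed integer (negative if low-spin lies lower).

-352

Ligand charges: 4×(-1) from CN⁻ and 2×(-1) from NO₂⁻ sum to -6; with overall charge -4, Fe is +2.
Fe sits in group 8; removing 2 electrons leaves Fe²⁺ with 8 − 2 = 6 d electrons.
In the high-spin limit (t2g^4 e_g^2) the orbital term is -0.4Δₒ = -160 kJ/mol, with no excess pairing.
For low-spin the configuration is t2g^6 e_g^0: orbital energy -2.4 × 401 = -962 kJ/mol, and 2 additional pairs relative to high-spin add 450 kJ/mol, giving -512 kJ/mol.
E(LS) − E(HS) = -512 − (-160) = -352 kJ/mol.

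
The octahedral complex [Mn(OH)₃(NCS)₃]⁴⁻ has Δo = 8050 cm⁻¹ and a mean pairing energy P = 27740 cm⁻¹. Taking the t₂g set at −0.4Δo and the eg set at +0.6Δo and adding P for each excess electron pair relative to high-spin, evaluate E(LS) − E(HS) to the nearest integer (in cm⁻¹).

Ligand charges: 3×(-1) from OH⁻ and 3×(-1) from NCS⁻ sum to -6; with overall charge -4, Mn is +2.
Mn sits in group 7; removing 2 electrons leaves Mn²⁺ with 7 − 2 = 5 d electrons.
High-spin: t₂g³ eg², CFSE = 0.0Δo = 0 cm⁻¹.
For low-spin the configuration is t₂g⁵ eg⁰: orbital energy -2.0 × 8050 = -16100 cm⁻¹, and 2 additional pairs relative to high-spin add 55480 cm⁻¹, giving 39380 cm⁻¹.
Thus E(LS) − E(HS) = 39380 cm⁻¹.

39380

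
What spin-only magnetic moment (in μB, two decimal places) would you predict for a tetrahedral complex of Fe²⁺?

Fe²⁺: group 8, so d-count = 8 − 2 = 6.
Tetrahedral splitting is small, so the complex is high-spin.
Configuration: e³ t₂³ → 4 unpaired electrons.
μ(spin-only) = √[4(4+2)] = √24 ≈ 4.90 μB.

4.90 μB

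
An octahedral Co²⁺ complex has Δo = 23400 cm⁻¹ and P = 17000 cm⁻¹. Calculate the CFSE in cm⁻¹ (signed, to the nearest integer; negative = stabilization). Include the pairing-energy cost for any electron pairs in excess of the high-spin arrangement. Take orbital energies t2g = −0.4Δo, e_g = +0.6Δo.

Co sits in group 9; removing 2 electrons leaves Co²⁺ with 9 − 2 = 7 d electrons.
Here Δo > P (23400 > 17000), so the low-spin state is favoured.
That gives t2g^6 e_g^1.
Orbital CFSE = -1.8Δo = -1.8 × 23400 = -42120 cm⁻¹.
Excess pairs vs high-spin: 3 − 2 = 1; pairing cost = +17000 cm⁻¹.
Net CFSE = -42120 + 17000 = -25120 cm⁻¹.

-25120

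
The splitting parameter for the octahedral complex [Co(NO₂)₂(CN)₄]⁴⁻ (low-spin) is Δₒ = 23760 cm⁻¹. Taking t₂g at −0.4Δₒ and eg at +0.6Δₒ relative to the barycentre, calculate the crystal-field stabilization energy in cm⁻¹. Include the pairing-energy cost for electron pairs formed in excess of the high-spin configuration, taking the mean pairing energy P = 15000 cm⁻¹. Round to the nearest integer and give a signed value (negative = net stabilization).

-27768

Ligand charges: 2×(-1) from NO₂⁻ and 4×(-1) from CN⁻ sum to -6; with overall charge -4, Co is +2.
Co sits in group 9; removing 2 electrons leaves Co²⁺ with 9 − 2 = 7 d electrons.
Electron filling gives t₂g⁶ eg¹.
CFSE(orbital) = 6×(-0.4Δₒ) + 1×(0.6Δₒ) = -1.8Δₒ; with Δₒ = 23760 cm⁻¹ that is -42768 cm⁻¹.
Relative to high-spin t₂g⁵ eg² (2 paired), the low-spin configuration has 1 additional pair, contributing +1 × 15000 = +15000 cm⁻¹.
Overall CFSE = -42768 + 15000 = -27768 cm⁻¹.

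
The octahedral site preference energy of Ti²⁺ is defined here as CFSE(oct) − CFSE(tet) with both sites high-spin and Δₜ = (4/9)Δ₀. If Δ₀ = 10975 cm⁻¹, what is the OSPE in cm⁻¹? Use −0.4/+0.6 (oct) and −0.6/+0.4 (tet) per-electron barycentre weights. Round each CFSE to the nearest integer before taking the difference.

-2927

Ti sits in group 4; removing 2 electrons leaves Ti²⁺ with 4 − 2 = 2 d electrons.
In an octahedral site d² (HS) is t2g^2 e_g^0, giving CFSE(oct) = -0.8Δ₀ = -8780 cm⁻¹.
Tetrahedral: e^2 t2^0, CFSE = 2(−0.6) + 0(+0.4) = -1.2Δₜ = -1.2 × (4/9) × 10975 = -5853 cm⁻¹.
OSPE = -8780 − (-5853) = -2927 cm⁻¹.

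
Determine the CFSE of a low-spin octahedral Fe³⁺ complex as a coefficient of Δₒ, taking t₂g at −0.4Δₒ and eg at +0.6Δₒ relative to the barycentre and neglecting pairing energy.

Fe sits in group 8; removing 3 electrons leaves Fe³⁺ with 8 − 3 = 5 d electrons.
Configuration: t₂g⁵ eg⁰.
CFSE = 5(-0.4Δₒ) + 0(0.6Δₒ) = -2.0Δₒ + 0.0Δₒ = -2.0Δₒ.

-2.0 Δₒ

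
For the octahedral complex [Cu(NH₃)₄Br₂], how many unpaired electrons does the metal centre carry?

Ligand charges: 4×(+0) from NH₃ and 2×(-1) from Br⁻ sum to -2; with overall charge +0, Cu is +2.
Cu is in group 11, so Cu²⁺ is d⁹ (11 − 2 = 9).
Configuration: t2g^6 e_g^3, giving 1 unpaired electron.

1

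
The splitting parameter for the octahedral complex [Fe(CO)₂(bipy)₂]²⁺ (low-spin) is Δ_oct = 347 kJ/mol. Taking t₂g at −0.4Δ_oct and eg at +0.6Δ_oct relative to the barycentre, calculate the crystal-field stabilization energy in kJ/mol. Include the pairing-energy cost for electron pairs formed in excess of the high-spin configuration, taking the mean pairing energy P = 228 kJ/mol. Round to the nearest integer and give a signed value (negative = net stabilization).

-377

Ligand charges: 2×(+0) from CO and 2×(+0) from bipy sum to +0; with overall charge +2, Fe is +2.
Group 8 minus oxidation state +2 gives a d⁶ configuration for Fe²⁺.
Electron filling gives t₂g⁶ eg⁰.
Orbital CFSE = 6(-0.4) + 0(0.6) = -2.4Δ_oct = -2.4 × 347 = -833 kJ/mol.
Relative to high-spin t₂g⁴ eg² (1 paired), the low-spin configuration has 2 additional pairs, contributing +2 × 228 = +456 kJ/mol.
Net CFSE = -833 + 456 = -377 kJ/mol.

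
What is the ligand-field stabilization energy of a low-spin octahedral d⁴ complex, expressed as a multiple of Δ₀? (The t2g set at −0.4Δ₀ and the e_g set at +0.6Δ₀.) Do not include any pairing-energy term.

-1.6 Δ₀

Configuration: t2g^4 e_g^0.
CFSE = 4(-0.4Δ₀) + 0(0.6Δ₀) = -1.6Δ₀ + 0.0Δ₀ = -1.6Δ₀.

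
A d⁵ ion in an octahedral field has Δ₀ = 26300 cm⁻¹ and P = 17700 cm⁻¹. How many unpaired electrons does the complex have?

With Δ₀ > P the complex is low-spin.
Filling d⁵ accordingly: t₂g⁵ eg⁰.
Unpaired electrons: 1.

1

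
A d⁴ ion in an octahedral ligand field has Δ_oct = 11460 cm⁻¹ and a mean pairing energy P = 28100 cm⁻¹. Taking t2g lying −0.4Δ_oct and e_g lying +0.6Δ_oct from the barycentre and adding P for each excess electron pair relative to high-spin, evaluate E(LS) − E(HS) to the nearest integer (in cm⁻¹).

16640

High-spin: t2g^3 e_g^1, CFSE = -0.6Δ_oct = -6876 cm⁻¹.
Low-spin: t2g^4 e_g^0, orbital CFSE = -1.6Δ_oct = -18336 cm⁻¹; plus 1 excess pair × P = +28100 cm⁻¹; total 9764 cm⁻¹.
Thus E(LS) − E(HS) = 16640 cm⁻¹.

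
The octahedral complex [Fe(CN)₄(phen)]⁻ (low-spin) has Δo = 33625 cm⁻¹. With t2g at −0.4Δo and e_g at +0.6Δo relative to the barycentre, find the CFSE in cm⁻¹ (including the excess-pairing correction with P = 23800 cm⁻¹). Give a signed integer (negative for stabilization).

Ligand charges: 4×(-1) from CN⁻ and 1×(+0) from phen sum to -4; with overall charge -1, Fe is +3.
Group 8 minus oxidation state +3 gives a d⁵ configuration for Fe³⁺.
The d⁵ electrons fill as t2g^5 e_g^0.
CFSE(orbital) = 5×(-0.4Δo) + 0×(0.6Δo) = -2.0Δo; with Δo = 33625 cm⁻¹ that is -67250 cm⁻¹.
Pairing penalty: 2 pairs vs 0 in the high-spin reference → 2 extra × P = 47600 cm⁻¹.
Overall CFSE = -67250 + 47600 = -19650 cm⁻¹.

-19650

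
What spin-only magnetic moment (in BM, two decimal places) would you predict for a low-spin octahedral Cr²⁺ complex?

2.83 BM

Group 6 minus oxidation state +2 gives a d⁴ configuration for Cr²⁺.
Configuration: t2g^4 e_g^0 → 2 unpaired electrons.
μ(spin-only) = √[2(2+2)] = √8 ≈ 2.83 BM.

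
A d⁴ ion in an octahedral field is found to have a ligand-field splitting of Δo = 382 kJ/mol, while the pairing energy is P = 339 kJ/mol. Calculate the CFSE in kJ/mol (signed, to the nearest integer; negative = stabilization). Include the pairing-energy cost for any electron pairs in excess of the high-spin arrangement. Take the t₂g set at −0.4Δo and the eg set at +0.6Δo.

Here Δo > P (382 > 339), so the low-spin state is favoured.
Filling d⁴ accordingly: t₂g⁴ eg⁰.
Orbital CFSE = -1.6Δo = -1.6 × 382 = -611 kJ/mol.
Excess pairs vs high-spin: 1 − 0 = 1; pairing cost = +339 kJ/mol.
Net CFSE = -611 + 339 = -272 kJ/mol.

-272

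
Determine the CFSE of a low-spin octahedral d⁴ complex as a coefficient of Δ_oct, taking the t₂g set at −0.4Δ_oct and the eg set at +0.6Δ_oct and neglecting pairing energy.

Configuration: t₂g⁴ eg⁰.
CFSE = 4(-0.4Δ_oct) + 0(0.6Δ_oct) = -1.6Δ_oct + 0.0Δ_oct = -1.6Δ_oct.

-1.6 Δ_oct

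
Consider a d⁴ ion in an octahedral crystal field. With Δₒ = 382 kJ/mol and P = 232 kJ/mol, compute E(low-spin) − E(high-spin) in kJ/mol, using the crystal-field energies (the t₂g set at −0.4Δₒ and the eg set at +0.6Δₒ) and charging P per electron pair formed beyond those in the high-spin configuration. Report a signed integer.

High-spin d⁴ fills as t₂g³ eg¹ with CFSE 3(−0.4) + 1(+0.6) = -0.6Δₒ = -229 kJ/mol.
Low-spin: t₂g⁴ eg⁰, orbital CFSE = -1.6Δₒ = -611 kJ/mol; plus 1 excess pair × P = +232 kJ/mol; total -379 kJ/mol.
Thus E(LS) − E(HS) = -150 kJ/mol.

-150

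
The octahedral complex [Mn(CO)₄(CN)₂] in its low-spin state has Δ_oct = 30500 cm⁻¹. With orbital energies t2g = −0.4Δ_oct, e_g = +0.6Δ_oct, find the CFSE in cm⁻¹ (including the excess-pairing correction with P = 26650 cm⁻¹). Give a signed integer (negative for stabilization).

Ligand charges: 4×(+0) from CO and 2×(-1) from CN⁻ sum to -2; with overall charge +0, Mn is +2.
Group 7 minus oxidation state +2 gives a d⁵ configuration for Mn²⁺.
The d⁵ electrons fill as t2g^5 e_g^0.
CFSE(orbital) = 5×(-0.4Δ_oct) + 0×(0.6Δ_oct) = -2.0Δ_oct; with Δ_oct = 30500 cm⁻¹ that is -61000 cm⁻¹.
Pairing penalty: 2 pairs vs 0 in the high-spin reference → 2 extra × P = 53300 cm⁻¹.
Overall CFSE = -61000 + 53300 = -7700 cm⁻¹.

-7700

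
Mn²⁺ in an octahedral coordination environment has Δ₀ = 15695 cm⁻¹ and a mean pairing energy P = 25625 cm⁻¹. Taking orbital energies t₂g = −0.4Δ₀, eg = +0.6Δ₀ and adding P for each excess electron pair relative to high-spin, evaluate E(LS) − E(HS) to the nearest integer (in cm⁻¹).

19860

Mn sits in group 7; removing 2 electrons leaves Mn²⁺ with 7 − 2 = 5 d electrons.
High-spin: t₂g³ eg², CFSE = 0.0Δ₀ = 0 cm⁻¹.
Low-spin: t₂g⁵ eg⁰, orbital CFSE = -2.0Δ₀ = -31390 cm⁻¹; plus 2 excess pairs × P = +51250 cm⁻¹; total 19860 cm⁻¹.
E(LS) − E(HS) = 19860 − (0) = 19860 cm⁻¹.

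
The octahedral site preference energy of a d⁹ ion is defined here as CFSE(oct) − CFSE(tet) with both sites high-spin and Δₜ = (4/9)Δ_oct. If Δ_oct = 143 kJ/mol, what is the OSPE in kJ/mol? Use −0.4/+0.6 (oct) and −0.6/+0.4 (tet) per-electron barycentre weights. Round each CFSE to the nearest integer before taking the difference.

-61

Octahedral (high-spin): t2g^6 e_g^3, CFSE = 6(−0.4) + 3(+0.6) = -0.6Δ_oct = -0.6 × 143 = -86 kJ/mol.
Tetrahedral e^4 t2^5 gives -0.4Δₜ = -0.4 × (4/9) × 143 = -25 kJ/mol.
OSPE = -86 − (-25) = -61 kJ/mol.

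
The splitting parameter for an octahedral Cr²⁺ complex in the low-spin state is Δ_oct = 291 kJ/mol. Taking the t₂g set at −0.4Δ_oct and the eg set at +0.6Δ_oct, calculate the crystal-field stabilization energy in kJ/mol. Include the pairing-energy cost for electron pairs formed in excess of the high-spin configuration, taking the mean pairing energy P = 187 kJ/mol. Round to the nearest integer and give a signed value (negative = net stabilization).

-279

Cr sits in group 6; removing 2 electrons leaves Cr²⁺ with 6 − 2 = 4 d electrons.
The d⁴ electrons fill as t₂g⁴ eg⁰.
Orbital CFSE = 4(-0.4) + 0(0.6) = -1.6Δ_oct = -1.6 × 291 = -466 kJ/mol.
High-spin d⁴ would be t₂g³ eg¹ with 0 pairs; low-spin has 1, so 1 excess pair costs +1P = +187 kJ/mol.
Overall CFSE = -466 + 187 = -279 kJ/mol.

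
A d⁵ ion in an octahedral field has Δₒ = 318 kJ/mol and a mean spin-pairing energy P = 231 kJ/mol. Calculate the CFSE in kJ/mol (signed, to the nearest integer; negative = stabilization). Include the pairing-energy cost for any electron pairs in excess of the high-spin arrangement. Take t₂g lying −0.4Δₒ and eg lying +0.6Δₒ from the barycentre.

With Δₒ > P the complex is low-spin.
That gives t₂g⁵ eg⁰.
Orbital CFSE = -2.0Δₒ = -2.0 × 318 = -636 kJ/mol.
Excess pairs vs high-spin: 2 − 0 = 2; pairing cost = +462 kJ/mol.
Net CFSE = -636 + 462 = -174 kJ/mol.

-174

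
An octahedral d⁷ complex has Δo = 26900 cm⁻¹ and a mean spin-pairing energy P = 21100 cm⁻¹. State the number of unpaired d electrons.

Here Δo > P (26900 > 21100), so the low-spin state is favoured.
That gives t₂g⁶ eg¹.
Unpaired electrons: 1.

1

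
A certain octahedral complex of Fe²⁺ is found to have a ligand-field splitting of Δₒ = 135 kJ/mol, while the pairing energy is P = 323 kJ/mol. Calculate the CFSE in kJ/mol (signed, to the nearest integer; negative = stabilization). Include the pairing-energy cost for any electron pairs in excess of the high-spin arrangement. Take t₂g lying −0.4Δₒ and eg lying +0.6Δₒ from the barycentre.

-54

Fe²⁺: group 8, so d-count = 8 − 2 = 6.
With Δₒ < P the complex is high-spin.
That gives t₂g⁴ eg².
Orbital CFSE = -0.4Δₒ = -0.4 × 135 = -54 kJ/mol.
High-spin has no excess pairs, so no pairing correction applies.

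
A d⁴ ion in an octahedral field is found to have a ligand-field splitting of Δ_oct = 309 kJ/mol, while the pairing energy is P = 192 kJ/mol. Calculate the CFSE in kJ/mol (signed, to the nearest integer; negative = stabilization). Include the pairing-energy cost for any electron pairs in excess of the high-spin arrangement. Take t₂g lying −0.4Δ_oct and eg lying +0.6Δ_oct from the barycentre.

-302

With Δ_oct > P the complex is low-spin.
Filling d⁴ accordingly: t₂g⁴ eg⁰.
Orbital CFSE = -1.6Δ_oct = -1.6 × 309 = -494 kJ/mol.
Excess pairs vs high-spin: 1 − 0 = 1; pairing cost = +192 kJ/mol.
Net CFSE = -494 + 192 = -302 kJ/mol.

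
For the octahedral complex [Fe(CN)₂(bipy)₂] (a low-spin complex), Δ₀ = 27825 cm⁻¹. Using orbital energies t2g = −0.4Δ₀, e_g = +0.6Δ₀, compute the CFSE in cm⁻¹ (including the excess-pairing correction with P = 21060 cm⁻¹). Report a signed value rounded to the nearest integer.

Ligand charges: 2×(-1) from CN⁻ and 2×(+0) from bipy sum to -2; with overall charge +0, Fe is +2.
Fe²⁺: group 8, so d-count = 8 − 2 = 6.
Electron filling gives t2g^6 e_g^0.
The orbital stabilization is -2.4Δ₀ = -2.4 × 27825 = -66780 cm⁻¹.
High-spin d⁶ would be t2g^4 e_g^2 with 1 pair; low-spin has 3, so 2 excess pairs cost +2P = +42120 cm⁻¹.
Combining: -66780 + 42120 = -24660 cm⁻¹.

-24660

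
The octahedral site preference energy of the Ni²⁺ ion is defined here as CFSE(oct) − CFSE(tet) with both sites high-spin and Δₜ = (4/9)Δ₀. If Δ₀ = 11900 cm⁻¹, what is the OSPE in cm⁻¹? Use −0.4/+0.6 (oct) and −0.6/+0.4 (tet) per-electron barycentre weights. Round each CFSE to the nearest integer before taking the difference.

Ni²⁺: group 10, so d-count = 10 − 2 = 8.
Octahedral high-spin t2g^6 e_g^2: CFSE = -1.2 × 11900 = -14280 cm⁻¹.
Tetrahedral: e^4 t2^4, CFSE = 4(−0.6) + 4(+0.4) = -0.8Δₜ = -0.8 × (4/9) × 11900 = -4231 cm⁻¹.
Subtracting, OSPE = -14280 − (-4231) = -10049 cm⁻¹.

-10049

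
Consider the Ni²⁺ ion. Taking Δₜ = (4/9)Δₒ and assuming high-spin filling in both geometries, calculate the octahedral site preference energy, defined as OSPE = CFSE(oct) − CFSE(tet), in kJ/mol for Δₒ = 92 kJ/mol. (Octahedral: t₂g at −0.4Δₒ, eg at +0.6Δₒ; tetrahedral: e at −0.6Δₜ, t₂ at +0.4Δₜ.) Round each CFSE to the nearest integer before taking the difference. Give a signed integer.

Group 10 minus oxidation state +2 gives a d⁸ configuration for Ni²⁺.
Octahedral (high-spin): t2g^6 e_g^2, CFSE = 6(−0.4) + 2(+0.6) = -1.2Δₒ = -1.2 × 92 = -110 kJ/mol.
Tetrahedral e^4 t2^4 gives -0.8Δₜ = -0.8 × (4/9) × 92 = -33 kJ/mol.
OSPE = CFSE(oct) − CFSE(tet) = -110 − (-33) = -77 kJ/mol.

-77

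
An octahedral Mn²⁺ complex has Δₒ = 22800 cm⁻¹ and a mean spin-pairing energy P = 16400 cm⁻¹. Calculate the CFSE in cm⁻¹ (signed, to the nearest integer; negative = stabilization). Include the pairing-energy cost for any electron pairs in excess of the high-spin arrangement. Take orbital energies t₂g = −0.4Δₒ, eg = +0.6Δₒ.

Mn is in group 7, so Mn²⁺ is d⁵ (7 − 2 = 5).
Since Δₒ = 22800 cm⁻¹ > P = 16400 cm⁻¹, the complex adopts the low-spin configuration.
Filling d⁵ accordingly: t₂g⁵ eg⁰.
Orbital CFSE = -2.0Δₒ = -2.0 × 22800 = -45600 cm⁻¹.
Excess pairs vs high-spin: 2 − 0 = 2; pairing cost = +32800 cm⁻¹.
Net CFSE = -45600 + 32800 = -12800 cm⁻¹.

-12800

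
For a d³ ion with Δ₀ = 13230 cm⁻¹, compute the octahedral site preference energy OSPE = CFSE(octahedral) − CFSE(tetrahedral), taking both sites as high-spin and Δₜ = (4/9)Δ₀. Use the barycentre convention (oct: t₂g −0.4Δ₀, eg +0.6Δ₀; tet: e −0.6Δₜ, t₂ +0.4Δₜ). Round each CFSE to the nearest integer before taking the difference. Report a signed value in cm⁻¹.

-11172

Octahedral (high-spin): t2g^3 e_g^0, CFSE = 3(−0.4) + 0(+0.6) = -1.2Δ₀ = -1.2 × 13230 = -15876 cm⁻¹.
Tetrahedral e^2 t2^1 gives -0.8Δₜ = -0.8 × (4/9) × 13230 = -4704 cm⁻¹.
Subtracting, OSPE = -15876 − (-4704) = -11172 cm⁻¹.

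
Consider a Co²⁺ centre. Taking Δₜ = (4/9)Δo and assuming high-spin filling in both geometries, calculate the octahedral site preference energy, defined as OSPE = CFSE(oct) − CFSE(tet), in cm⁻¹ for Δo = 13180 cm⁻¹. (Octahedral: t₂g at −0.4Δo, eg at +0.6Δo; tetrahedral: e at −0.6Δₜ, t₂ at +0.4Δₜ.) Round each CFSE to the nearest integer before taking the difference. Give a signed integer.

Co sits in group 9; removing 2 electrons leaves Co²⁺ with 9 − 2 = 7 d electrons.
Octahedral high-spin t₂g⁵ eg²: CFSE = -0.8 × 13180 = -10544 cm⁻¹.
In a tetrahedral site the filling is e⁴ t₂³: CFSE(tet) = -1.2Δₜ = -1.2 × (4/9)(13180) = -7029 cm⁻¹.
Subtracting, OSPE = -10544 − (-7029) = -3515 cm⁻¹.

-3515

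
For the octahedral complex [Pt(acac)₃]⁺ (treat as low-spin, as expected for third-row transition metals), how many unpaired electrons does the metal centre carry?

0

Each acac⁻ contributes -1; 3 × (-1) = -3. With overall charge +1, Pt is in the +4 oxidation state.
Group 10 minus oxidation state +4 gives a d⁶ configuration for Pt⁴⁺.
Configuration: t₂g⁶ eg⁰, giving 0 unpaired electrons.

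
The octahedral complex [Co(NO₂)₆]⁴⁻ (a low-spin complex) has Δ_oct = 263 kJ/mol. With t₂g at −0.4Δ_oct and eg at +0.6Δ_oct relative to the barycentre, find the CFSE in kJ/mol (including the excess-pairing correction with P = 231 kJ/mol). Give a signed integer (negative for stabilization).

Each NO₂⁻ contributes -1; 6 × (-1) = -6. With overall charge -4, Co is in the +2 oxidation state.
Co sits in group 9; removing 2 electrons leaves Co²⁺ with 9 − 2 = 7 d electrons.
The d⁷ electrons fill as t₂g⁶ eg¹.
Orbital CFSE = 6(-0.4) + 1(0.6) = -1.8Δ_oct = -1.8 × 263 = -473 kJ/mol.
High-spin d⁷ would be t₂g⁵ eg² with 2 pairs; low-spin has 3, so 1 excess pair costs +1P = +231 kJ/mol.
Combining: -473 + 231 = -242 kJ/mol.

-242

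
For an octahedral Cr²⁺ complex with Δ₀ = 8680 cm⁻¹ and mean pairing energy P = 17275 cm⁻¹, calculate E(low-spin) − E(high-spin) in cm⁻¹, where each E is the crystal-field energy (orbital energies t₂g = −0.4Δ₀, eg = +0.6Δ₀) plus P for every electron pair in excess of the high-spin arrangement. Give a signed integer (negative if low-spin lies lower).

Group 6 minus oxidation state +2 gives a d⁴ configuration for Cr²⁺.
High-spin: t₂g³ eg¹, CFSE = -0.6Δ₀ = -5208 cm⁻¹.
Low-spin t₂g⁴ eg⁰ gives -1.6Δ₀ = -13888 cm⁻¹, but forming 1 extra pair costs 1P = 17275 cm⁻¹, so E(LS) = -13888 + 17275 = 3387 cm⁻¹.
E(LS) − E(HS) = 3387 − (-5208) = 8595 cm⁻¹.

8595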